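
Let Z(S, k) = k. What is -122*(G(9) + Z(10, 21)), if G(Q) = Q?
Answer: -3660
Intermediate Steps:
-122*(G(9) + Z(10, 21)) = -122*(9 + 21) = -122*30 = -3660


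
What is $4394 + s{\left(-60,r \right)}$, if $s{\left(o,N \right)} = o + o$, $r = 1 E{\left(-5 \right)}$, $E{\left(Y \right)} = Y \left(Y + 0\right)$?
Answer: $4274$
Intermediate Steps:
$E{\left(Y \right)} = Y^{2}$ ($E{\left(Y \right)} = Y Y = Y^{2}$)
$r = 25$ ($r = 1 \left(-5\right)^{2} = 1 \cdot 25 = 25$)
$s{\left(o,N \right)} = 2 o$
$4394 + s{\left(-60,r \right)} = 4394 + 2 \left(-60\right) = 4394 - 120 = 4274$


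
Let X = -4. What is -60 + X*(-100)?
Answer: 340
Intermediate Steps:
-60 + X*(-100) = -60 - 4*(-100) = -60 + 400 = 340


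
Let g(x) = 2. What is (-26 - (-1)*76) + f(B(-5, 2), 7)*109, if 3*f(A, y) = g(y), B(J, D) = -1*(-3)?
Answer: 368/3 ≈ 122.67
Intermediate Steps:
B(J, D) = 3
f(A, y) = ⅔ (f(A, y) = (⅓)*2 = ⅔)
(-26 - (-1)*76) + f(B(-5, 2), 7)*109 = (-26 - (-1)*76) + (⅔)*109 = (-26 - 1*(-76)) + 218/3 = (-26 + 76) + 218/3 = 50 + 218/3 = 368/3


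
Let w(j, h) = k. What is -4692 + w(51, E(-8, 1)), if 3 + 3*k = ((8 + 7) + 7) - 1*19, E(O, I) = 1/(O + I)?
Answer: -4692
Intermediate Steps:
E(O, I) = 1/(I + O)
k = 0 (k = -1 + (((8 + 7) + 7) - 1*19)/3 = -1 + ((15 + 7) - 19)/3 = -1 + (22 - 19)/3 = -1 + (⅓)*3 = -1 + 1 = 0)
w(j, h) = 0
-4692 + w(51, E(-8, 1)) = -4692 + 0 = -4692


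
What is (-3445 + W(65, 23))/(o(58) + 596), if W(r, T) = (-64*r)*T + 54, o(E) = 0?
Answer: -99071/596 ≈ -166.23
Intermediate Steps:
W(r, T) = 54 - 64*T*r (W(r, T) = -64*T*r + 54 = 54 - 64*T*r)
(-3445 + W(65, 23))/(o(58) + 596) = (-3445 + (54 - 64*23*65))/(0 + 596) = (-3445 + (54 - 95680))/596 = (-3445 - 95626)*(1/596) = -99071*1/596 = -99071/596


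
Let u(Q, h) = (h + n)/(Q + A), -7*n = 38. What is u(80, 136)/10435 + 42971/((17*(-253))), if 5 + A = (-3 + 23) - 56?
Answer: -122409919991/12252495255 ≈ -9.9906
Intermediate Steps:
n = -38/7 (n = -1/7*38 = -38/7 ≈ -5.4286)
A = -41 (A = -5 + ((-3 + 23) - 56) = -5 + (20 - 56) = -5 - 36 = -41)
u(Q, h) = (-38/7 + h)/(-41 + Q) (u(Q, h) = (h - 38/7)/(Q - 41) = (-38/7 + h)/(-41 + Q))
u(80, 136)/10435 + 42971/((17*(-253))) = ((-38/7 + 136)/(-41 + 80))/10435 + 42971/((17*(-253))) = ((914/7)/39)*(1/10435) + 42971/(-4301) = ((1/39)*(914/7))*(1/10435) + 42971*(-1/4301) = (914/273)*(1/10435) - 42971/4301 = 914/2848755 - 42971/4301 = -122409919991/12252495255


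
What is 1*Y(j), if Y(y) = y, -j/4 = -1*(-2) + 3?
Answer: -20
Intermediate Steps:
j = -20 (j = -4*(-1*(-2) + 3) = -4*(2 + 3) = -4*5 = -20)
1*Y(j) = 1*(-20) = -20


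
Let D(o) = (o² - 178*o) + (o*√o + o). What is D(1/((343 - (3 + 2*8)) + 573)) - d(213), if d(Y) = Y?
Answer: -171540485/804609 + √897/804609 ≈ -213.20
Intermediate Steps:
D(o) = o² + o^(3/2) - 177*o (D(o) = (o² - 178*o) + (o^(3/2) + o) = (o² - 178*o) + (o + o^(3/2)) = o² + o^(3/2) - 177*o)
D(1/((343 - (3 + 2*8)) + 573)) - d(213) = ((1/((343 - (3 + 2*8)) + 573))² + (1/((343 - (3 + 2*8)) + 573))^(3/2) - 177/((343 - (3 + 2*8)) + 573)) - 1*213 = ((1/((343 - (3 + 16)) + 573))² + (1/((343 - (3 + 16)) + 573))^(3/2) - 177/((343 - (3 + 16)) + 573)) - 213 = ((1/((343 - 1*19) + 573))² + (1/((343 - 1*19) + 573))^(3/2) - 177/((343 - 1*19) + 573)) - 213 = ((1/((343 - 19) + 573))² + (1/((343 - 19) + 573))^(3/2) - 177/((343 - 19) + 573)) - 213 = ((1/(324 + 573))² + (1/(324 + 573))^(3/2) - 177/(324 + 573)) - 213 = ((1/897)² + (1/897)^(3/2) - 177/897) - 213 = ((1/897)² + (1/897)^(3/2) - 177*1/897) - 213 = (1/804609 + √897/804609 - 59/299) - 213 = (-158768/804609 + √897/804609) - 213 = -171540485/804609 + √897/804609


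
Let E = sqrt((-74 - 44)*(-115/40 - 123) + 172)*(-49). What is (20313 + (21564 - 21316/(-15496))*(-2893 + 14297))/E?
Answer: -952817490622*sqrt(60101)/5704366213 ≈ -40949.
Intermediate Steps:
E = -49*sqrt(60101)/2 (E = sqrt(-118*(-115*1/40 - 123) + 172)*(-49) = sqrt(-118*(-23/8 - 123) + 172)*(-49) = sqrt(-118*(-1007/8) + 172)*(-49) = sqrt(59413/4 + 172)*(-49) = sqrt(60101/4)*(-49) = (sqrt(60101)/2)*(-49) = -49*sqrt(60101)/2 ≈ -6006.3)
(20313 + (21564 - 21316/(-15496))*(-2893 + 14297))/E = (20313 + (21564 - 21316/(-15496))*(-2893 + 14297))/((-49*sqrt(60101)/2)) = (20313 + (21564 - 21316*(-1/15496))*11404)*(-2*sqrt(60101)/2944949) = (20313 + (21564 + 5329/3874)*11404)*(-2*sqrt(60101)/2944949) = (20313 + (83544265/3874)*11404)*(-2*sqrt(60101)/2944949) = (20313 + 476369399030/1937)*(-2*sqrt(60101)/2944949) = 476408745311*(-2*sqrt(60101)/2944949)/1937 = -952817490622*sqrt(60101)/5704366213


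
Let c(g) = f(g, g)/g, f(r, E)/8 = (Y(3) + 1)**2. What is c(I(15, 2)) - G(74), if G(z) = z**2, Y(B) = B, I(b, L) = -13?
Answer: -71316/13 ≈ -5485.8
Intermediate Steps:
f(r, E) = 128 (f(r, E) = 8*(3 + 1)**2 = 8*4**2 = 8*16 = 128)
c(g) = 128/g
c(I(15, 2)) - G(74) = 128/(-13) - 1*74**2 = 128*(-1/13) - 1*5476 = -128/13 - 5476 = -71316/13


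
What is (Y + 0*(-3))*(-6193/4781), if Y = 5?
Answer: -30965/4781 ≈ -6.4767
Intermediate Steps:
(Y + 0*(-3))*(-6193/4781) = (5 + 0*(-3))*(-6193/4781) = (5 + 0)*(-6193*1/4781) = 5*(-6193/4781) = -30965/4781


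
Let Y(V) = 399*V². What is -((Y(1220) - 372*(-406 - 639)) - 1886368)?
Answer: -592373972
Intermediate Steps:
-((Y(1220) - 372*(-406 - 639)) - 1886368) = -((399*1220² - 372*(-406 - 639)) - 1886368) = -((399*1488400 - 372*(-1045)) - 1886368) = -((593871600 + 388740) - 1886368) = -(594260340 - 1886368) = -1*592373972 = -592373972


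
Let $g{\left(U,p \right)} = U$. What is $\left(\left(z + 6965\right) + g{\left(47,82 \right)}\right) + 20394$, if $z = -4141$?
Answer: $23265$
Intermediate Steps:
$\left(\left(z + 6965\right) + g{\left(47,82 \right)}\right) + 20394 = \left(\left(-4141 + 6965\right) + 47\right) + 20394 = \left(2824 + 47\right) + 20394 = 2871 + 20394 = 23265$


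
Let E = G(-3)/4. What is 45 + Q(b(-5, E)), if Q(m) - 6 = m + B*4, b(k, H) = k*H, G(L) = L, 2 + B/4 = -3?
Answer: -101/4 ≈ -25.250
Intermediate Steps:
B = -20 (B = -8 + 4*(-3) = -8 - 12 = -20)
E = -¾ (E = -3/4 = -3*¼ = -¾ ≈ -0.75000)
b(k, H) = H*k
Q(m) = -74 + m (Q(m) = 6 + (m - 20*4) = 6 + (m - 80) = 6 + (-80 + m) = -74 + m)
45 + Q(b(-5, E)) = 45 + (-74 - ¾*(-5)) = 45 + (-74 + 15/4) = 45 - 281/4 = -101/4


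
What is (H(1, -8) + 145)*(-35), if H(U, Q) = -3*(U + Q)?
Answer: -5810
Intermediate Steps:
H(U, Q) = -3*Q - 3*U (H(U, Q) = -3*(Q + U) = -3*Q - 3*U)
(H(1, -8) + 145)*(-35) = ((-3*(-8) - 3*1) + 145)*(-35) = ((24 - 3) + 145)*(-35) = (21 + 145)*(-35) = 166*(-35) = -5810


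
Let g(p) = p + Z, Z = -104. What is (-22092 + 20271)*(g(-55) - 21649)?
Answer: 39712368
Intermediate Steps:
g(p) = -104 + p (g(p) = p - 104 = -104 + p)
(-22092 + 20271)*(g(-55) - 21649) = (-22092 + 20271)*((-104 - 55) - 21649) = -1821*(-159 - 21649) = -1821*(-21808) = 39712368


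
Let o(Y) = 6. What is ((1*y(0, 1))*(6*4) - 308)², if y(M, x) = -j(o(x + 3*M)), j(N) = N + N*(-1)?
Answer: 94864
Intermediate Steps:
j(N) = 0 (j(N) = N - N = 0)
y(M, x) = 0 (y(M, x) = -1*0 = 0)
((1*y(0, 1))*(6*4) - 308)² = ((1*0)*(6*4) - 308)² = (0*24 - 308)² = (0 - 308)² = (-308)² = 94864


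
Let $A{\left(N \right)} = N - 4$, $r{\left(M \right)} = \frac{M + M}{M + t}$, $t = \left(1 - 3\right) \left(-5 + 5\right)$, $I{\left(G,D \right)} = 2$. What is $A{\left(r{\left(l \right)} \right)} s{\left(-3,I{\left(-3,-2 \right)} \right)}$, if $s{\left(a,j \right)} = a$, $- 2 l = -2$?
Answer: $6$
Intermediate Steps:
$l = 1$ ($l = \left(- \frac{1}{2}\right) \left(-2\right) = 1$)
$t = 0$ ($t = \left(-2\right) 0 = 0$)
$r{\left(M \right)} = 2$ ($r{\left(M \right)} = \frac{M + M}{M + 0} = \frac{2 M}{M} = 2$)
$A{\left(N \right)} = -4 + N$ ($A{\left(N \right)} = N - 4 = -4 + N$)
$A{\left(r{\left(l \right)} \right)} s{\left(-3,I{\left(-3,-2 \right)} \right)} = \left(-4 + 2\right) \left(-3\right) = \left(-2\right) \left(-3\right) = 6$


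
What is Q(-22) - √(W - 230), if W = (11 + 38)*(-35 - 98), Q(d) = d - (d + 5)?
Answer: -5 - I*√6747 ≈ -5.0 - 82.14*I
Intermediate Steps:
Q(d) = -5 (Q(d) = d - (5 + d) = d + (-5 - d) = -5)
W = -6517 (W = 49*(-133) = -6517)
Q(-22) - √(W - 230) = -5 - √(-6517 - 230) = -5 - √(-6747) = -5 - I*√6747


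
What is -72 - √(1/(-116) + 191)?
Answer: -72 - √642495/58 ≈ -85.820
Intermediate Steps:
-72 - √(1/(-116) + 191) = -72 - √(-1/116 + 191) = -72 - √(22155/116) = -72 - √642495/58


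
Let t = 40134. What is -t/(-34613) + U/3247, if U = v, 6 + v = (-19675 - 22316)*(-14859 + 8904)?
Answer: 8655332453685/112388411 ≈ 77013.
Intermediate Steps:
v = 250056399 (v = -6 + (-19675 - 22316)*(-14859 + 8904) = -6 - 41991*(-5955) = -6 + 250056405 = 250056399)
U = 250056399
-t/(-34613) + U/3247 = -1*40134/(-34613) + 250056399/3247 = -40134*(-1/34613) + 250056399*(1/3247) = 40134/34613 + 250056399/3247 = 8655332453685/112388411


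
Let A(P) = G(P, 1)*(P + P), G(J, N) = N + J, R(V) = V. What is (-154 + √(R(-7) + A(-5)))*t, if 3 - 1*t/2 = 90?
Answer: 26796 - 174*√33 ≈ 25796.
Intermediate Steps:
t = -174 (t = 6 - 2*90 = 6 - 180 = -174)
G(J, N) = J + N
A(P) = 2*P*(1 + P) (A(P) = (P + 1)*(P + P) = (1 + P)*(2*P) = 2*P*(1 + P))
(-154 + √(R(-7) + A(-5)))*t = (-154 + √(-7 + 2*(-5)*(1 - 5)))*(-174) = (-154 + √(-7 + 2*(-5)*(-4)))*(-174) = (-154 + √(-7 + 40))*(-174) = (-154 + √33)*(-174) = 26796 - 174*√33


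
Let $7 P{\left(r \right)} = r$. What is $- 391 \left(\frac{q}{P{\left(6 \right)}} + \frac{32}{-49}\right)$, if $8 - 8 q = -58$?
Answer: $- \frac{1375147}{392} \approx -3508.0$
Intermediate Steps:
$q = \frac{33}{4}$ ($q = 1 - - \frac{29}{4} = 1 + \frac{29}{4} = \frac{33}{4} \approx 8.25$)
$P{\left(r \right)} = \frac{r}{7}$
$- 391 \left(\frac{q}{P{\left(6 \right)}} + \frac{32}{-49}\right) = - 391 \left(\frac{33}{4 \cdot \frac{1}{7} \cdot 6} + \frac{32}{-49}\right) = - 391 \left(\frac{33}{4 \cdot \frac{6}{7}} + 32 \left(- \frac{1}{49}\right)\right) = - 391 \left(\frac{33}{4} \cdot \frac{7}{6} - \frac{32}{49}\right) = - 391 \left(\frac{77}{8} - \frac{32}{49}\right) = \left(-391\right) \frac{3517}{392} = - \frac{1375147}{392}$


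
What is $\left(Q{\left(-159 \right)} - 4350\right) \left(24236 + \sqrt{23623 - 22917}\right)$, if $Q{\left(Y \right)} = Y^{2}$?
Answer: $507283716 + 20931 \sqrt{706} \approx 5.0784 \cdot 10^{8}$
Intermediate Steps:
$\left(Q{\left(-159 \right)} - 4350\right) \left(24236 + \sqrt{23623 - 22917}\right) = \left(\left(-159\right)^{2} - 4350\right) \left(24236 + \sqrt{23623 - 22917}\right) = \left(25281 - 4350\right) \left(24236 + \sqrt{706}\right) = 20931 \left(24236 + \sqrt{706}\right) = 507283716 + 20931 \sqrt{706}$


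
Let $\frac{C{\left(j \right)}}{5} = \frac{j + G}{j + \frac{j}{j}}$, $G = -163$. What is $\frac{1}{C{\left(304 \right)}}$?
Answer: $\frac{61}{141} \approx 0.43262$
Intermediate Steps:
$C{\left(j \right)} = \frac{5 \left(-163 + j\right)}{1 + j}$ ($C{\left(j \right)} = 5 \frac{j - 163}{j + \frac{j}{j}} = 5 \frac{-163 + j}{j + 1} = 5 \frac{-163 + j}{1 + j} = \frac{5 \left(-163 + j\right)}{1 + j}$)
$\frac{1}{C{\left(304 \right)}} = \frac{1}{5 \frac{1}{1 + 304} \left(-163 + 304\right)} = \frac{1}{5 \cdot \frac{1}{305} \cdot 141} = \frac{1}{\frac{141}{61}} = \frac{61}{141}$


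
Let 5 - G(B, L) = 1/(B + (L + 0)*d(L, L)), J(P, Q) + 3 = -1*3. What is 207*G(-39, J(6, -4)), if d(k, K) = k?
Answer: 1104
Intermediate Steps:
J(P, Q) = -6 (J(P, Q) = -3 - 1*3 = -3 - 3 = -6)
G(B, L) = 5 - 1/(B + L**2) (G(B, L) = 5 - 1/(B + (L + 0)*L) = 5 - 1/(B + L*L) = 5 - 1/(B + L**2))
207*G(-39, J(6, -4)) = 207*((-1 + 5*(-39) + 5*(-6)**2)/(-39 + (-6)**2)) = 207*((-1 - 195 + 5*36)/(-39 + 36)) = 207*((-1 - 195 + 180)/(-3)) = 207*(-1/3*(-16)) = 207*(16/3) = 1104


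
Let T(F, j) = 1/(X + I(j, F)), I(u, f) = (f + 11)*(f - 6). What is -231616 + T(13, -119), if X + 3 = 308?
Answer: -109554367/473 ≈ -2.3162e+5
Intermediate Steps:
X = 305 (X = -3 + 308 = 305)
I(u, f) = (-6 + f)*(11 + f) (I(u, f) = (11 + f)*(-6 + f) = (-6 + f)*(11 + f))
T(F, j) = 1/(239 + F² + 5*F) (T(F, j) = 1/(305 + (-66 + F² + 5*F)) = 1/(239 + F² + 5*F))
-231616 + T(13, -119) = -231616 + 1/(239 + 13² + 5*13) = -231616 + 1/(239 + 169 + 65) = -231616 + 1/473 = -109554367/473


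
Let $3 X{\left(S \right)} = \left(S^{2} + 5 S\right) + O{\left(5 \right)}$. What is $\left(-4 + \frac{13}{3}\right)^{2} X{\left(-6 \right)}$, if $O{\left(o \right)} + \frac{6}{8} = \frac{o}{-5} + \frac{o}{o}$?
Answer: $\frac{7}{36} \approx 0.19444$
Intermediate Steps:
$O{\left(o \right)} = \frac{1}{4} - \frac{o}{5}$ ($O{\left(o \right)} = - \frac{3}{4} + \left(\frac{o}{-5} + \frac{o}{o}\right) = - \frac{3}{4} + \left(o \left(- \frac{1}{5}\right) + 1\right) = - \frac{3}{4} - \left(-1 + \frac{o}{5}\right) = \frac{1}{4} - \frac{o}{5}$)
$X{\left(S \right)} = - \frac{1}{4} + \frac{S^{2}}{3} + \frac{5 S}{3}$ ($X{\left(S \right)} = \frac{\left(S^{2} + 5 S\right) + \left(\frac{1}{4} - 1\right)}{3} = \frac{\left(S^{2} + 5 S\right) - \frac{3}{4}}{3} = \frac{- \frac{3}{4} + S^{2} + 5 S}{3} = - \frac{1}{4} + \frac{S^{2}}{3} + \frac{5 S}{3}$)
$\left(-4 + \frac{13}{3}\right)^{2} X{\left(-6 \right)} = \left(-4 + \frac{13}{3}\right)^{2} \left(- \frac{1}{4} + \frac{\left(-6\right)^{2}}{3} + \frac{5}{3} \left(-6\right)\right) = \left(-4 + 13 \cdot \frac{1}{3}\right)^{2} \left(- \frac{1}{4} + \frac{1}{3} \cdot 36 - 10\right) = \left(-4 + \frac{13}{3}\right)^{2} \left(- \frac{1}{4} + 12 - 10\right) = \left(\frac{1}{3}\right)^{2} \cdot \frac{7}{4} = \frac{1}{9} \cdot \frac{7}{4} = \frac{7}{36}$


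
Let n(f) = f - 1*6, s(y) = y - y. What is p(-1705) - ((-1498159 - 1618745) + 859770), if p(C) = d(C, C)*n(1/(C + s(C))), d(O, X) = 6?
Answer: 3848352084/1705 ≈ 2.2571e+6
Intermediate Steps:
s(y) = 0
n(f) = -6 + f (n(f) = f - 6 = -6 + f)
p(C) = -36 + 6/C (p(C) = 6*(-6 + 1/(C + 0)) = 6*(-6 + 1/C) = -36 + 6/C)
p(-1705) - ((-1498159 - 1618745) + 859770) = (-36 + 6/(-1705)) - ((-1498159 - 1618745) + 859770) = (-36 + 6*(-1/1705)) - (-3116904 + 859770) = (-36 - 6/1705) - 1*(-2257134) = -61386/1705 + 2257134 = 3848352084/1705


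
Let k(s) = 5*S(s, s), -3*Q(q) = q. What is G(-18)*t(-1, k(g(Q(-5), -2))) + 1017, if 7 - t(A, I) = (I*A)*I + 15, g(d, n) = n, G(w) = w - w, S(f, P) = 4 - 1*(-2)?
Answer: 1017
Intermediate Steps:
Q(q) = -q/3
S(f, P) = 6 (S(f, P) = 4 + 2 = 6)
G(w) = 0
k(s) = 30 (k(s) = 5*6 = 30)
t(A, I) = -8 - A*I² (t(A, I) = 7 - ((I*A)*I + 15) = 7 - ((A*I)*I + 15) = 7 - (A*I² + 15) = 7 - (15 + A*I²) = 7 + (-15 - A*I²) = -8 - A*I²)
G(-18)*t(-1, k(g(Q(-5), -2))) + 1017 = 0*(-8 - 1*(-1)*30²) + 1017 = 0*(-8 - 1*(-1)*900) + 1017 = 0*(-8 + 900) + 1017 = 0*892 + 1017 = 0 + 1017 = 1017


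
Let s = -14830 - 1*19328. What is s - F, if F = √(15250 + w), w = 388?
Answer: -34158 - √15638 ≈ -34283.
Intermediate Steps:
s = -34158 (s = -14830 - 19328 = -34158)
F = √15638 (F = √(15250 + 388) = √15638 ≈ 125.05)
s - F = -34158 - √15638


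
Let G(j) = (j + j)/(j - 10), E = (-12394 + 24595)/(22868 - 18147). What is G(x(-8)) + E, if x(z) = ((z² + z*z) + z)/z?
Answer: 89331/23605 ≈ 3.7844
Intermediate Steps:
x(z) = (z + 2*z²)/z (x(z) = ((z² + z²) + z)/z = (2*z² + z)/z = (z + 2*z²)/z)
E = 12201/4721 ≈ 2.5844
G(j) = 2*j/(-10 + j) (G(j) = (2*j)/(-10 + j) = 2*j/(-10 + j))
G(x(-8)) + E = 2*(1 + 2*(-8))/(-10 + (1 + 2*(-8))) + 12201/4721 = 2*(1 - 16)/(-10 + (1 - 16)) + 12201/4721 = 2*(-15)/(-10 - 15) + 12201/4721 = 2*(-15)/(-25) + 12201/4721 = 2*(-15)*(-1/25) + 12201/4721 = 6/5 + 12201/4721 = 89331/23605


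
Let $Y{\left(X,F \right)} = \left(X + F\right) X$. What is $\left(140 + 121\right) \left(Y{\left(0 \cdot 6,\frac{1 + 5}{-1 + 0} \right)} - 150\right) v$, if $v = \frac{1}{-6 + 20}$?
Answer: $- \frac{19575}{7} \approx -2796.4$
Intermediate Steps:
$Y{\left(X,F \right)} = X \left(F + X\right)$ ($Y{\left(X,F \right)} = \left(F + X\right) X = X \left(F + X\right)$)
$v = \frac{1}{14} \approx 0.071429$
$\left(140 + 121\right) \left(Y{\left(0 \cdot 6,\frac{1 + 5}{-1 + 0} \right)} - 150\right) v = \left(140 + 121\right) \left(0 \cdot 6 \left(\frac{1 + 5}{-1 + 0} + 0 \cdot 6\right) - 150\right) \frac{1}{14} = 261 \left(0 \left(\frac{6}{-1} + 0\right) - 150\right) \frac{1}{14} = 261 \left(0 \left(6 \left(-1\right) + 0\right) - 150\right) \frac{1}{14} = 261 \left(0 \left(-6 + 0\right) - 150\right) \frac{1}{14} = 261 \left(0 \left(-6\right) - 150\right) \frac{1}{14} = 261 \left(0 - 150\right) \frac{1}{14} = 261 \left(-150\right) \frac{1}{14} = \left(-39150\right) \frac{1}{14} = - \frac{19575}{7}$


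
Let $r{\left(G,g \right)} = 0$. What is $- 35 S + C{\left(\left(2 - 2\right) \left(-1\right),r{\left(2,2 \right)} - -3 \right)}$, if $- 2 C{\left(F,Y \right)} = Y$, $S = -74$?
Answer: $\frac{5177}{2} \approx 2588.5$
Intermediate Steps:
$C{\left(F,Y \right)} = - \frac{Y}{2}$
$- 35 S + C{\left(\left(2 - 2\right) \left(-1\right),r{\left(2,2 \right)} - -3 \right)} = \left(-35\right) \left(-74\right) - \frac{0 - -3}{2} = 2590 - \frac{0 + 3}{2} = 2590 - \frac{3}{2} = \frac{5177}{2}$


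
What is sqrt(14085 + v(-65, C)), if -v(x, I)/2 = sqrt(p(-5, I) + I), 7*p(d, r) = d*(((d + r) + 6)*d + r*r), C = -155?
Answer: sqrt(690165 - 364*I*sqrt(1295))/7 ≈ 118.69 - 1.1262*I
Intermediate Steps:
p(d, r) = d*(r**2 + d*(6 + d + r))/7 (p(d, r) = (d*(((d + r) + 6)*d + r*r))/7 = (d*((6 + d + r)*d + r**2))/7 = (d*(d*(6 + d + r) + r**2))/7 = (d*(r**2 + d*(6 + d + r)))/7 = d*(r**2 + d*(6 + d + r))/7)
v(x, I) = -2*sqrt(25/7 - 5*I**2/7 + 32*I/7) (v(x, I) = -2*sqrt((1/7)*(-5)*((-5)**2 + I**2 + 6*(-5) - 5*I) + I) = -2*sqrt((1/7)*(-5)*(25 + I**2 - 30 - 5*I) + I) = -2*sqrt((1/7)*(-5)*(-5 + I**2 - 5*I) + I) = -2*sqrt((25/7 - 5*I**2/7 + 25*I/7) + I) = -2*sqrt(25/7 - 5*I**2/7 + 32*I/7))
sqrt(14085 + v(-65, C)) = sqrt(14085 - 2*sqrt(175 - 35*(-155)**2 + 224*(-155))/7) = sqrt(14085 - 2*sqrt(175 - 35*24025 - 34720)/7) = sqrt(14085 - 2*sqrt(175 - 840875 - 34720)/7) = sqrt(14085 - 52*I*sqrt(1295)/7)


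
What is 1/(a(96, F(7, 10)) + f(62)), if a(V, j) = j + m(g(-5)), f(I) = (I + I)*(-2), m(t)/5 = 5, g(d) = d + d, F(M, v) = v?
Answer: -1/213 ≈ -0.0046948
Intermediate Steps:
g(d) = 2*d
m(t) = 25 (m(t) = 5*5 = 25)
f(I) = -4*I (f(I) = (2*I)*(-2) = -4*I)
a(V, j) = 25 + j (a(V, j) = j + 25 = 25 + j)
1/(a(96, F(7, 10)) + f(62)) = 1/((25 + 10) - 4*62) = 1/(35 - 248) = 1/(-213) = -1/213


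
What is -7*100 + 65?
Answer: -635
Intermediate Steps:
-7*100 + 65 = -700 + 65 = -635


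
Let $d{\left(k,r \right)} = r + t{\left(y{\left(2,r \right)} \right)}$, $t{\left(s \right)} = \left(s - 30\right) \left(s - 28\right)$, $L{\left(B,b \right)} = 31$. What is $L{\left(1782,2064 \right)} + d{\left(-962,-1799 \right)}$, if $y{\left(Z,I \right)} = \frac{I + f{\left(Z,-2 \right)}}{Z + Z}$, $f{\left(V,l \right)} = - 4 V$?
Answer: $\frac{3669625}{16} \approx 2.2935 \cdot 10^{5}$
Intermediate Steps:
$y{\left(Z,I \right)} = \frac{I - 4 Z}{2 Z}$ ($y{\left(Z,I \right)} = \frac{I - 4 Z}{Z + Z} = \frac{I - 4 Z}{2 Z}$)
$t{\left(s \right)} = \left(-30 + s\right) \left(-28 + s\right)$
$d{\left(k,r \right)} = 956 + \left(-2 + \frac{r}{4}\right)^{2} - \frac{27 r}{2}$ ($d{\left(k,r \right)} = r + \left(840 + \left(-2 + \frac{r}{2 \cdot 2}\right)^{2} - 58 \left(-2 + \frac{r}{2 \cdot 2}\right)\right) = r + \left(840 + \left(-2 + \frac{1}{2} r \frac{1}{2}\right)^{2} - 58 \left(-2 + \frac{1}{2} r \frac{1}{2}\right)\right) = r + \left(840 + \left(-2 + \frac{r}{4}\right)^{2} - 58 \left(-2 + \frac{r}{4}\right)\right) = r + \left(840 + \left(-2 + \frac{r}{4}\right)^{2} - \left(-116 + \frac{29 r}{2}\right)\right) = r + \left(956 + \left(-2 + \frac{r}{4}\right)^{2} - \frac{29 r}{2}\right) = 956 + \left(-2 + \frac{r}{4}\right)^{2} - \frac{27 r}{2}$)
$L{\left(1782,2064 \right)} + d{\left(-962,-1799 \right)} = 31 + \left(960 - - \frac{52171}{2} + \frac{\left(-1799\right)^{2}}{16}\right) = 31 + \left(960 + \frac{52171}{2} + \frac{1}{16} \cdot 3236401\right) = 31 + \left(960 + \frac{52171}{2} + \frac{3236401}{16}\right) = 31 + \frac{3669129}{16} = \frac{3669625}{16}$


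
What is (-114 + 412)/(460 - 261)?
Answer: 298/199 ≈ 1.4975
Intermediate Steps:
(-114 + 412)/(460 - 261) = 298/199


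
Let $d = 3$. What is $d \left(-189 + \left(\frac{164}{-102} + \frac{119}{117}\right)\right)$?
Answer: $- \frac{377096}{663} \approx -568.77$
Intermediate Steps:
$d \left(-189 + \left(\frac{164}{-102} + \frac{119}{117}\right)\right) = 3 \left(-189 + \left(\frac{164}{-102} + \frac{119}{117}\right)\right) = 3 \left(-189 + \left(164 \left(- \frac{1}{102}\right) + 119 \cdot \frac{1}{117}\right)\right) = 3 \left(-189 + \left(- \frac{82}{51} + \frac{119}{117}\right)\right) = 3 \left(-189 - \frac{1175}{1989}\right) = 3 \left(- \frac{377096}{1989}\right) = - \frac{377096}{663}$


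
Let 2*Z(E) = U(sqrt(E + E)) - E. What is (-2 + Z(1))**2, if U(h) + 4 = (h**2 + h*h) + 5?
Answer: 0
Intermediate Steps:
U(h) = 1 + 2*h**2 (U(h) = -4 + ((h**2 + h*h) + 5) = -4 + ((h**2 + h**2) + 5) = -4 + (2*h**2 + 5) = -4 + (5 + 2*h**2) = 1 + 2*h**2)
Z(E) = 1/2 + 3*E/2 (Z(E) = ((1 + 2*(sqrt(E + E))**2) - E)/2 = ((1 + 2*(sqrt(2*E))**2) - E)/2 = ((1 + 2*(sqrt(2)*sqrt(E))**2) - E)/2 = ((1 + 2*(2*E)) - E)/2 = ((1 + 4*E) - E)/2 = (1 + 3*E)/2 = 1/2 + 3*E/2)
(-2 + Z(1))**2 = (-2 + (1/2 + (3/2)*1))**2 = (-2 + (1/2 + 3/2))**2 = (-2 + 2)**2 = 0**2 = 0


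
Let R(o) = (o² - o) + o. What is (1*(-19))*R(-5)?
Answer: -475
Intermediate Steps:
R(o) = o²
(1*(-19))*R(-5) = (1*(-19))*(-5)² = -19*25 = -475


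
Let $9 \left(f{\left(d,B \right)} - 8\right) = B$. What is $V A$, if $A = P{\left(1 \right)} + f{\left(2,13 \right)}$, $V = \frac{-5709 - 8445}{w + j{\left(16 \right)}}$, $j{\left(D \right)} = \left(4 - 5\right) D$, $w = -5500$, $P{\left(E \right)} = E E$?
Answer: $\frac{15839}{591} \approx 26.8$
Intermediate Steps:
$f{\left(d,B \right)} = 8 + \frac{B}{9}$
$P{\left(E \right)} = E^{2}$
$j{\left(D \right)} = - D$
$V = \frac{1011}{394}$ ($V = \frac{-5709 - 8445}{-5500 - 16} = - \frac{14154}{-5500 - 16} = - \frac{14154}{-5516} = \left(-14154\right) \left(- \frac{1}{5516}\right) = \frac{1011}{394} \approx 2.566$)
$A = \frac{94}{9}$ ($A = 1^{2} + \left(8 + \frac{1}{9} \cdot 13\right) = 1 + \left(8 + \frac{13}{9}\right) = 1 + \frac{85}{9} = \frac{94}{9} \approx 10.444$)
$V A = \frac{1011}{394} \cdot \frac{94}{9} = \frac{15839}{591}$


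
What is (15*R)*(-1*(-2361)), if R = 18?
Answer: 637470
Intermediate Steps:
(15*R)*(-1*(-2361)) = (15*18)*(-1*(-2361)) = 270*2361 = 637470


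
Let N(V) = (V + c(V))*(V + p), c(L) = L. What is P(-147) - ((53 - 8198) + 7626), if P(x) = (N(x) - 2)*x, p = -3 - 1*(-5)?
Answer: -6265797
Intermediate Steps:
p = 2 (p = -3 + 5 = 2)
N(V) = 2*V*(2 + V) (N(V) = (V + V)*(V + 2) = (2*V)*(2 + V) = 2*V*(2 + V))
P(x) = x*(-2 + 2*x*(2 + x)) (P(x) = (2*x*(2 + x) - 2)*x = (-2 + 2*x*(2 + x))*x = x*(-2 + 2*x*(2 + x)))
P(-147) - ((53 - 8198) + 7626) = 2*(-147)*(-1 + (-147)**2 + 2*(-147)) - ((53 - 8198) + 7626) = 2*(-147)*(-1 + 21609 - 294) - (-8145 + 7626) = 2*(-147)*21314 - 1*(-519) = -6266316 + 519 = -6265797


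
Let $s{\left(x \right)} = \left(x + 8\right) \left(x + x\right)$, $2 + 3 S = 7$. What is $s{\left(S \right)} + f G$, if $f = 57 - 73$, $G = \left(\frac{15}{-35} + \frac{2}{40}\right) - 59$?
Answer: $\frac{309418}{315} \approx 982.28$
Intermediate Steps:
$S = \frac{5}{3}$ ($S = - \frac{2}{3} + \frac{1}{3} \cdot 7 = - \frac{2}{3} + \frac{7}{3} = \frac{5}{3} \approx 1.6667$)
$G = - \frac{8313}{140}$ ($G = \left(15 \left(- \frac{1}{35}\right) + 2 \cdot \frac{1}{40}\right) - 59 = \left(- \frac{3}{7} + \frac{1}{20}\right) - 59 = - \frac{53}{140} - 59 = - \frac{8313}{140} \approx -59.379$)
$f = -16$
$s{\left(x \right)} = 2 x \left(8 + x\right)$ ($s{\left(x \right)} = \left(8 + x\right) 2 x = 2 x \left(8 + x\right)$)
$s{\left(S \right)} + f G = 2 \cdot \frac{5}{3} \left(8 + \frac{5}{3}\right) - - \frac{33252}{35} = 2 \cdot \frac{5}{3} \cdot \frac{29}{3} + \frac{33252}{35} = \frac{290}{9} + \frac{33252}{35} = \frac{309418}{315}$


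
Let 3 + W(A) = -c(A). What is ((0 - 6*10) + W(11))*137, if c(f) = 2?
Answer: -8905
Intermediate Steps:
W(A) = -5 (W(A) = -3 - 1*2 = -3 - 2 = -5)
((0 - 6*10) + W(11))*137 = ((0 - 6*10) - 5)*137 = ((0 - 60) - 5)*137 = (-60 - 5)*137 = -65*137 = -8905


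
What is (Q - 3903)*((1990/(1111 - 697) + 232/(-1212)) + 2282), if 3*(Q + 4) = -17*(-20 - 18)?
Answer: -529454407025/62721 ≈ -8.4414e+6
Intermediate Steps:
Q = 634/3 (Q = -4 + (-17*(-20 - 18))/3 = -4 + (-17*(-38))/3 = -4 + (⅓)*646 = -4 + 646/3 = 634/3 ≈ 211.33)
(Q - 3903)*((1990/(1111 - 697) + 232/(-1212)) + 2282) = (634/3 - 3903)*((1990/(1111 - 697) + 232/(-1212)) + 2282) = -11075*((1990/414 + 232*(-1/1212)) + 2282)/3 = -11075*((1990*(1/414) - 58/303) + 2282)/3 = -11075*((995/207 - 58/303) + 2282)/3 = -11075*(96493/20907 + 2282)/3 = -11075/3*47806267/20907 = -529454407025/62721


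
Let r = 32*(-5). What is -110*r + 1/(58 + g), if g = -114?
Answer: 985599/56 ≈ 17600.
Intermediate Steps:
r = -160
-110*r + 1/(58 + g) = -110*(-160) + 1/(58 - 114) = 17600 + 1/(-56) = 17600 - 1/56 = 985599/56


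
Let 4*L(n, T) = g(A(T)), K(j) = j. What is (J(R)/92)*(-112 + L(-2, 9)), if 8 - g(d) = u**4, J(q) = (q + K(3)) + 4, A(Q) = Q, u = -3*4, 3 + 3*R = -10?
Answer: -10588/69 ≈ -153.45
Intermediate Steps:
R = -13/3 (R = -1 + (1/3)*(-10) = -1 - 10/3 = -13/3 ≈ -4.3333)
u = -12
J(q) = 7 + q (J(q) = (q + 3) + 4 = (3 + q) + 4 = 7 + q)
g(d) = -20728 (g(d) = 8 - 1*(-12)**4 = 8 - 1*20736 = 8 - 20736 = -20728)
L(n, T) = -5182 (L(n, T) = (1/4)*(-20728) = -5182)
(J(R)/92)*(-112 + L(-2, 9)) = ((7 - 13/3)/92)*(-112 - 5182) = ((8/3)*(1/92))*(-5294) = (2/69)*(-5294) = -10588/69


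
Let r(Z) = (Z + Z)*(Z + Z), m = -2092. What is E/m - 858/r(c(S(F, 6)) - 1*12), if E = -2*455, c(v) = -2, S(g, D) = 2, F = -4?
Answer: -135187/205016 ≈ -0.65940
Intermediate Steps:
r(Z) = 4*Z**2 (r(Z) = (2*Z)*(2*Z) = 4*Z**2)
E = -910
E/m - 858/r(c(S(F, 6)) - 1*12) = -910/(-2092) - 858*1/(4*(-2 - 1*12)**2) = -910*(-1/2092) - 858*1/(4*(-2 - 12)**2) = 455/1046 - 858/(4*(-14)**2) = 455/1046 - 858/(4*196) = 455/1046 - 858/784 = 455/1046 - 858*1/784 = 455/1046 - 429/392 = -135187/205016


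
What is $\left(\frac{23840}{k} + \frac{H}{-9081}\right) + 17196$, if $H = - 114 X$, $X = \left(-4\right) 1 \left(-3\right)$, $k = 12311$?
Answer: $\frac{213631181436}{12421799} \approx 17198.0$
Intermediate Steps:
$X = 12$ ($X = \left(-4\right) \left(-3\right) = 12$)
$H = -1368$ ($H = \left(-114\right) 12 = -1368$)
$\left(\frac{23840}{k} + \frac{H}{-9081}\right) + 17196 = \left(\frac{23840}{12311} - \frac{1368}{-9081}\right) + 17196 = \left(23840 \cdot \frac{1}{12311} - - \frac{152}{1009}\right) + 17196 = \left(\frac{23840}{12311} + \frac{152}{1009}\right) + 17196 = \frac{25925832}{12421799} + 17196 = \frac{213631181436}{12421799}$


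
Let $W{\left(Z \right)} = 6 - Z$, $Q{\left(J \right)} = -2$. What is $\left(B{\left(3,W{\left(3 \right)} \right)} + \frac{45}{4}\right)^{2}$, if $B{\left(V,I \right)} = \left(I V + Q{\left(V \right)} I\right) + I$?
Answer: $\frac{4761}{16} \approx 297.56$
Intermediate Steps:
$B{\left(V,I \right)} = - I + I V$ ($B{\left(V,I \right)} = \left(I V - 2 I\right) + I = \left(- 2 I + I V\right) + I = - I + I V$)
$\left(B{\left(3,W{\left(3 \right)} \right)} + \frac{45}{4}\right)^{2} = \left(\left(6 - 3\right) \left(-1 + 3\right) + \frac{45}{4}\right)^{2} = \left(\left(6 - 3\right) 2 + 45 \cdot \frac{1}{4}\right)^{2} = \left(3 \cdot 2 + \frac{45}{4}\right)^{2} = \left(6 + \frac{45}{4}\right)^{2} = \left(\frac{69}{4}\right)^{2} = \frac{4761}{16}$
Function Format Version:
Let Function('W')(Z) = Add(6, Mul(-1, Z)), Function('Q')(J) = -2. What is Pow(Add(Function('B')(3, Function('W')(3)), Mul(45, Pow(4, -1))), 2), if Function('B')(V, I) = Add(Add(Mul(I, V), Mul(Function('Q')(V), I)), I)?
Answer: Rational(4761, 16) ≈ 297.56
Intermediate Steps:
Function('B')(V, I) = Add(Mul(-1, I), Mul(I, V)) (Function('B')(V, I) = Add(Add(Mul(I, V), Mul(-2, I)), I) = Add(Add(Mul(-2, I), Mul(I, V)), I) = Add(Mul(-1, I), Mul(I, V)))
Pow(Add(Function('B')(3, Function('W')(3)), Mul(45, Pow(4, -1))), 2) = Pow(Add(Mul(Add(6, Mul(-1, 3)), Add(-1, 3)), Mul(45, Pow(4, -1))), 2) = Pow(Add(Mul(Add(6, -3), 2), Mul(45, Rational(1, 4))), 2) = Pow(Add(Mul(3, 2), Rational(45, 4)), 2) = Pow(Add(6, Rational(45, 4)), 2) = Pow(Rational(69, 4), 2) = Rational(4761, 16)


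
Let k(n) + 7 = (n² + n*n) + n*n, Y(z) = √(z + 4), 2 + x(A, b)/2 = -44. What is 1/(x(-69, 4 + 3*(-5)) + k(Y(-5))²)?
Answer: ⅛ ≈ 0.12500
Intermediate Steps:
x(A, b) = -92 (x(A, b) = -4 + 2*(-44) = -4 - 88 = -92)
Y(z) = √(4 + z)
k(n) = -7 + 3*n² (k(n) = -7 + ((n² + n*n) + n*n) = -7 + ((n² + n²) + n²) = -7 + (2*n² + n²) = -7 + 3*n²)
1/(x(-69, 4 + 3*(-5)) + k(Y(-5))²) = 1/(-92 + (-7 + 3*(√(4 - 5))²)²) = 1/(-92 + (-7 + 3*(√(-1))²)²) = 1/(-92 + (-7 + 3*I²)²) = 1/(-92 + (-7 + 3*(-1))²) = 1/(-92 + (-7 - 3)²) = 1/(-92 + (-10)²) = 1/(-92 + 100) = 1/8 = ⅛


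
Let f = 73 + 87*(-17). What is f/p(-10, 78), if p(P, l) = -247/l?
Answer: 444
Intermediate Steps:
f = -1406 (f = 73 - 1479 = -1406)
f/p(-10, 78) = -1406/((-247/78)) = -1406/((-247*1/78)) = -1406/(-19/6) = -1406*(-6/19) = 444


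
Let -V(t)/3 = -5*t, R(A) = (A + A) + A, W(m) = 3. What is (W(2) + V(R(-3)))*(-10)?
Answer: 1320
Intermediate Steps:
R(A) = 3*A (R(A) = 2*A + A = 3*A)
V(t) = 15*t (V(t) = -(-15)*t = 15*t)
(W(2) + V(R(-3)))*(-10) = (3 + 15*(3*(-3)))*(-10) = (3 + 15*(-9))*(-10) = (3 - 135)*(-10) = -132*(-10) = 1320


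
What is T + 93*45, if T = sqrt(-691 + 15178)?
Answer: 4185 + sqrt(14487) ≈ 4305.4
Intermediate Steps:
T = sqrt(14487) ≈ 120.36
T + 93*45 = sqrt(14487) + 93*45 = sqrt(14487) + 4185 = 4185 + sqrt(14487)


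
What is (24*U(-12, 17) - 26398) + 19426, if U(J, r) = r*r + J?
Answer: -324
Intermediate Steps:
U(J, r) = J + r**2 (U(J, r) = r**2 + J = J + r**2)
(24*U(-12, 17) - 26398) + 19426 = (24*(-12 + 17**2) - 26398) + 19426 = (24*(-12 + 289) - 26398) + 19426 = (24*277 - 26398) + 19426 = (6648 - 26398) + 19426 = -19750 + 19426 = -324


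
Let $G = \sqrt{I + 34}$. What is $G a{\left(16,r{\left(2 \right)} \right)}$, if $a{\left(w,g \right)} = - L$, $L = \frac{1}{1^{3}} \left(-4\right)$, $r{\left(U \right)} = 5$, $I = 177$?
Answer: $4 \sqrt{211} \approx 58.103$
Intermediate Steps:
$G = \sqrt{211}$ ($G = \sqrt{177 + 34} = \sqrt{211} \approx 14.526$)
$L = -4$ ($L = 1^{-1} \left(-4\right) = 1 \left(-4\right) = -4$)
$a{\left(w,g \right)} = 4$ ($a{\left(w,g \right)} = \left(-1\right) \left(-4\right) = 4$)
$G a{\left(16,r{\left(2 \right)} \right)} = \sqrt{211} \cdot 4 = 4 \sqrt{211}$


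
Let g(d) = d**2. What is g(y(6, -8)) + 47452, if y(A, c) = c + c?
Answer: 47708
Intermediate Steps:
y(A, c) = 2*c
g(y(6, -8)) + 47452 = (2*(-8))**2 + 47452 = (-16)**2 + 47452 = 256 + 47452 = 47708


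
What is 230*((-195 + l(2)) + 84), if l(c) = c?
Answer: -25070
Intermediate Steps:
230*((-195 + l(2)) + 84) = 230*((-195 + 2) + 84) = 230*(-193 + 84) = 230*(-109) = -25070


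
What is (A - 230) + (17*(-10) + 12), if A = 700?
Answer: 312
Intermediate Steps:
(A - 230) + (17*(-10) + 12) = (700 - 230) + (17*(-10) + 12) = 470 + (-170 + 12) = 470 - 158 = 312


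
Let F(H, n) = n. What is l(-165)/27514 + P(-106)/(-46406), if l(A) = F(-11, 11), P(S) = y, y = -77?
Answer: 657261/319203671 ≈ 0.0020591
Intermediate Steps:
P(S) = -77
l(A) = 11
l(-165)/27514 + P(-106)/(-46406) = 11/27514 - 77/(-46406) = 11*(1/27514) - 77*(-1/46406) = 11/27514 + 77/46406 = 657261/319203671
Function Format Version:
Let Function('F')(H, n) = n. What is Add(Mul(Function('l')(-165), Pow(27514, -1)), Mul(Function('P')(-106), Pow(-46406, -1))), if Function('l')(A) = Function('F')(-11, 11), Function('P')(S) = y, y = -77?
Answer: Rational(657261, 319203671) ≈ 0.0020591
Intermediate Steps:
Function('P')(S) = -77
Function('l')(A) = 11
Add(Mul(Function('l')(-165), Pow(27514, -1)), Mul(Function('P')(-106), Pow(-46406, -1))) = Add(Mul(11, Pow(27514, -1)), Mul(-77, Pow(-46406, -1))) = Add(Mul(11, Rational(1, 27514)), Mul(-77, Rational(-1, 46406))) = Add(Rational(11, 27514), Rational(77, 46406)) = Rational(657261, 319203671)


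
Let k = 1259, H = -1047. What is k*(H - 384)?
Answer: -1801629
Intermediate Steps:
k*(H - 384) = 1259*(-1047 - 384) = 1259*(-1431) = -1801629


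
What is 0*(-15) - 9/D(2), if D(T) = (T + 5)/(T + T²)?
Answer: -54/7 ≈ -7.7143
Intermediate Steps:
D(T) = (5 + T)/(T + T²)
0*(-15) - 9/D(2) = 0*(-15) - 9*2*(1 + 2)/(5 + 2) = 0 - 9/((½)*7/3) = 0 - 9/((½)*(⅓)*7) = 0 - 9/7/6 = 0 - 9*6/7 = 0 - 54/7 = -54/7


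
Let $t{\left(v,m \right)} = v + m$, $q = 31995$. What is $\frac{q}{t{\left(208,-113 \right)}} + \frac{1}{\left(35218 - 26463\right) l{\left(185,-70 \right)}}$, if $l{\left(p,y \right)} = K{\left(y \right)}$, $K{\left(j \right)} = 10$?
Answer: $\frac{560232469}{1663450} \approx 336.79$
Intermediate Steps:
$l{\left(p,y \right)} = 10$
$t{\left(v,m \right)} = m + v$
$\frac{q}{t{\left(208,-113 \right)}} + \frac{1}{\left(35218 - 26463\right) l{\left(185,-70 \right)}} = \frac{31995}{-113 + 208} + \frac{1}{\left(35218 - 26463\right) 10} = \frac{31995}{95} + \frac{1}{8755} \cdot \frac{1}{10} = 31995 \cdot \frac{1}{95} + \frac{1}{8755} \cdot \frac{1}{10} = \frac{6399}{19} + \frac{1}{87550} = \frac{560232469}{1663450}$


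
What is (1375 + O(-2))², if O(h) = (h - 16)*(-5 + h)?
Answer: 2253001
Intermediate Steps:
O(h) = (-16 + h)*(-5 + h)
(1375 + O(-2))² = (1375 + (80 + (-2)² - 21*(-2)))² = (1375 + (80 + 4 + 42))² = (1375 + 126)² = 1501² = 2253001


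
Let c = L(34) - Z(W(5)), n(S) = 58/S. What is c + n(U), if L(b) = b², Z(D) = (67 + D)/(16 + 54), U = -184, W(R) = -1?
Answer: 3718269/3220 ≈ 1154.7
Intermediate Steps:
Z(D) = 67/70 + D/70 (Z(D) = (67 + D)/70 = (67 + D)*(1/70) = 67/70 + D/70)
c = 40427/35 (c = 34² - (67/70 + (1/70)*(-1)) = 1156 - (67/70 - 1/70) = 1156 - 1*33/35 = 1156 - 33/35 = 40427/35 ≈ 1155.1)
c + n(U) = 40427/35 + 58/(-184) = 40427/35 + 58*(-1/184) = 40427/35 - 29/92 = 3718269/3220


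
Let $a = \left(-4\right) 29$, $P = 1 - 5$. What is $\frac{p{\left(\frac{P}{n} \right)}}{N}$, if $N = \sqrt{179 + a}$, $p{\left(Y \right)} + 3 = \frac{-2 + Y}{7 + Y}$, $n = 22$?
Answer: $- \frac{83 \sqrt{7}}{525} \approx -0.41828$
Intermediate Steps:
$P = -4$
$a = -116$
$p{\left(Y \right)} = -3 + \frac{-2 + Y}{7 + Y}$
$N = 3 \sqrt{7}$ ($N = \sqrt{179 - 116} = \sqrt{63} = 3 \sqrt{7} \approx 7.9373$)
$\frac{p{\left(\frac{P}{n} \right)}}{N} = \frac{\frac{1}{7 - \frac{4}{22}} \left(-23 - 2 \left(- \frac{4}{22}\right)\right)}{3 \sqrt{7}} = \frac{-23 - 2 \left(\left(-4\right) \frac{1}{22}\right)}{7 - \frac{2}{11}} \frac{\sqrt{7}}{21} = \frac{-23 - - \frac{4}{11}}{7 - \frac{2}{11}} \frac{\sqrt{7}}{21} = \frac{-23 + \frac{4}{11}}{\frac{75}{11}} \frac{\sqrt{7}}{21} = \frac{11}{75} \left(- \frac{249}{11}\right) \frac{\sqrt{7}}{21} = - \frac{83 \frac{\sqrt{7}}{21}}{25} = - \frac{83 \sqrt{7}}{525}$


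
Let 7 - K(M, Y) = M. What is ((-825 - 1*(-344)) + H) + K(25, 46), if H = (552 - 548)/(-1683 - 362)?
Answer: -1020459/2045 ≈ -499.00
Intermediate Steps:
H = -4/2045 (H = 4/(-2045) = 4*(-1/2045) = -4/2045 ≈ -0.0019560)
K(M, Y) = 7 - M
((-825 - 1*(-344)) + H) + K(25, 46) = ((-825 - 1*(-344)) - 4/2045) + (7 - 1*25) = ((-825 + 344) - 4/2045) + (7 - 25) = (-481 - 4/2045) - 18 = -983649/2045 - 18 = -1020459/2045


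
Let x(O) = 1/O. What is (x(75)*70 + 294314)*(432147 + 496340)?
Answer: 4099013842588/15 ≈ 2.7327e+11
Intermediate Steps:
(x(75)*70 + 294314)*(432147 + 496340) = (70/75 + 294314)*(432147 + 496340) = ((1/75)*70 + 294314)*928487 = (14/15 + 294314)*928487 = (4414724/15)*928487 = 4099013842588/15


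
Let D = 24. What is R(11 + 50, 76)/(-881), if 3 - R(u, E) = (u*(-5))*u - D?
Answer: -18632/881 ≈ -21.149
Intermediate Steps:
R(u, E) = 27 + 5*u**2 (R(u, E) = 3 - ((u*(-5))*u - 1*24) = 3 - ((-5*u)*u - 24) = 3 - (-5*u**2 - 24) = 3 - (-24 - 5*u**2) = 3 + (24 + 5*u**2) = 27 + 5*u**2)
R(11 + 50, 76)/(-881) = (27 + 5*(11 + 50)**2)/(-881) = (27 + 5*61**2)*(-1/881) = (27 + 5*3721)*(-1/881) = (27 + 18605)*(-1/881) = 18632*(-1/881) = -18632/881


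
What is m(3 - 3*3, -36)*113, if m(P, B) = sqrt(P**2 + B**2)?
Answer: 678*sqrt(37) ≈ 4124.1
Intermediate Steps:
m(P, B) = sqrt(B**2 + P**2)
m(3 - 3*3, -36)*113 = sqrt((-36)**2 + (3 - 3*3)**2)*113 = sqrt(1296 + (3 - 9)**2)*113 = sqrt(1296 + (-6)**2)*113 = sqrt(1296 + 36)*113 = sqrt(1332)*113 = (6*sqrt(37))*113 = 678*sqrt(37)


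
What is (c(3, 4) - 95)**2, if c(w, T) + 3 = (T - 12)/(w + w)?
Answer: 88804/9 ≈ 9867.1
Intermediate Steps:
c(w, T) = -3 + (-12 + T)/(2*w) (c(w, T) = -3 + (T - 12)/(w + w) = -3 + (-12 + T)/((2*w)) = -3 + (-12 + T)*(1/(2*w)) = -3 + (-12 + T)/(2*w))
(c(3, 4) - 95)**2 = ((1/2)*(-12 + 4 - 6*3)/3 - 95)**2 = ((1/2)*(1/3)*(-12 + 4 - 18) - 95)**2 = ((1/2)*(1/3)*(-26) - 95)**2 = (-13/3 - 95)**2 = (-298/3)**2 = 88804/9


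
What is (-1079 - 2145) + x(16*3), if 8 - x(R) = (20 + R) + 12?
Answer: -3296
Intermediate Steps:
x(R) = -24 - R (x(R) = 8 - ((20 + R) + 12) = 8 - (32 + R) = 8 + (-32 - R) = -24 - R)
(-1079 - 2145) + x(16*3) = (-1079 - 2145) + (-24 - 16*3) = -3224 + (-24 - 1*48) = -3224 + (-24 - 48) = -3224 - 72 = -3296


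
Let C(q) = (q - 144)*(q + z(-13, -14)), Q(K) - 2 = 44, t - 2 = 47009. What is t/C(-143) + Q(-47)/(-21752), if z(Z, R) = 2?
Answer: 510360895/440119092 ≈ 1.1596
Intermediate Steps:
t = 47011 (t = 2 + 47009 = 47011)
Q(K) = 46 (Q(K) = 2 + 44 = 46)
C(q) = (-144 + q)*(2 + q) (C(q) = (q - 144)*(q + 2) = (-144 + q)*(2 + q))
t/C(-143) + Q(-47)/(-21752) = 47011/(-288 + (-143)² - 142*(-143)) + 46/(-21752) = 47011/(-288 + 20449 + 20306) + 46*(-1/21752) = 47011/40467 - 23/10876 = 510360895/440119092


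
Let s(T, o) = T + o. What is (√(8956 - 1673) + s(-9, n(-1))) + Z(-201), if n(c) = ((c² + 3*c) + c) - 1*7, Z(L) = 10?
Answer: -9 + √7283 ≈ 76.340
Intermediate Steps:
n(c) = -7 + c² + 4*c (n(c) = (c² + 4*c) - 7 = -7 + c² + 4*c)
(√(8956 - 1673) + s(-9, n(-1))) + Z(-201) = (√(8956 - 1673) + (-9 + (-7 + (-1)² + 4*(-1)))) + 10 = (√7283 + (-9 + (-7 + 1 - 4))) + 10 = (√7283 + (-9 - 10)) + 10 = (√7283 - 19) + 10 = (-19 + √7283) + 10 = -9 + √7283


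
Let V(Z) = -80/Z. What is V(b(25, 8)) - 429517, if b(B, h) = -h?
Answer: -429507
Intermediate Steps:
V(b(25, 8)) - 429517 = -80/((-1*8)) - 429517 = -80/(-8) - 429517 = -80*(-1/8) - 429517 = 10 - 429517 = -429507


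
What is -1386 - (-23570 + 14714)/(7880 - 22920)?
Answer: -2606787/1880 ≈ -1386.6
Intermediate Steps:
-1386 - (-23570 + 14714)/(7880 - 22920) = -1386 - (-8856)/(-15040) = -1386 - (-8856)*(-1)/15040 = -1386 - 1*1107/1880 = -1386 - 1107/1880 = -2606787/1880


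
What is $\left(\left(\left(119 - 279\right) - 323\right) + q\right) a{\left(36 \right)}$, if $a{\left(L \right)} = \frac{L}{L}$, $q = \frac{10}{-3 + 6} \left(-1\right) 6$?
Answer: $-503$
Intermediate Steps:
$q = -20$ ($q = \frac{10}{3} \left(-1\right) 6 = \left(- \frac{10}{3}\right) 6 = -20$)
$a{\left(L \right)} = 1$
$\left(\left(\left(119 - 279\right) - 323\right) + q\right) a{\left(36 \right)} = \left(\left(\left(119 - 279\right) - 323\right) - 20\right) 1 = \left(\left(-160 - 323\right) - 20\right) 1 = \left(-483 - 20\right) 1 = \left(-503\right) 1 = -503$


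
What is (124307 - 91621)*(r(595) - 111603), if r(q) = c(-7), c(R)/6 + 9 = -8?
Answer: -3651189630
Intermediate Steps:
c(R) = -102 (c(R) = -54 + 6*(-8) = -54 - 48 = -102)
r(q) = -102
(124307 - 91621)*(r(595) - 111603) = (124307 - 91621)*(-102 - 111603) = 32686*(-111705) = -3651189630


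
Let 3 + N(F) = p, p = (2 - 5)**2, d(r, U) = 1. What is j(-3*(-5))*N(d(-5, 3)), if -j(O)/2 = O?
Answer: -180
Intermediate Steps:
j(O) = -2*O
p = 9 (p = (-3)**2 = 9)
N(F) = 6 (N(F) = -3 + 9 = 6)
j(-3*(-5))*N(d(-5, 3)) = -(-6)*(-5)*6 = -2*15*6 = -30*6 = -180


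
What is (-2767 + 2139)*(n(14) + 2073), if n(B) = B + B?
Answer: -1319428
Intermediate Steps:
n(B) = 2*B
(-2767 + 2139)*(n(14) + 2073) = (-2767 + 2139)*(2*14 + 2073) = -628*(28 + 2073) = -628*2101 = -1319428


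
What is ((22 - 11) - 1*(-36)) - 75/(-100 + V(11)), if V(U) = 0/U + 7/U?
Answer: 52196/1093 ≈ 47.755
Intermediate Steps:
V(U) = 7/U (V(U) = 0 + 7/U = 7/U)
((22 - 11) - 1*(-36)) - 75/(-100 + V(11)) = ((22 - 11) - 1*(-36)) - 75/(-100 + 7/11) = (11 + 36) - 75/(-100 + 7*(1/11)) = 47 - 75/(-100 + 7/11) = 47 - 75/(-1093/11) = 47 - 11/1093*(-75) = 47 + 825/1093 = 52196/1093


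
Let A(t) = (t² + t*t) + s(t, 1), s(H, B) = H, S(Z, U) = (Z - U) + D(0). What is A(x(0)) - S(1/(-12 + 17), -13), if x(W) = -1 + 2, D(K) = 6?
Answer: -81/5 ≈ -16.200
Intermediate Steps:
x(W) = 1
S(Z, U) = 6 + Z - U (S(Z, U) = (Z - U) + 6 = 6 + Z - U)
A(t) = t + 2*t² (A(t) = (t² + t*t) + t = (t² + t²) + t = 2*t² + t = t + 2*t²)
A(x(0)) - S(1/(-12 + 17), -13) = 1*(1 + 2*1) - (6 + 1/(-12 + 17) - 1*(-13)) = 1*(1 + 2) - (6 + 1/5 + 13) = 1*3 - (6 + ⅕ + 13) = 3 - 1*96/5 = 3 - 96/5 = -81/5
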